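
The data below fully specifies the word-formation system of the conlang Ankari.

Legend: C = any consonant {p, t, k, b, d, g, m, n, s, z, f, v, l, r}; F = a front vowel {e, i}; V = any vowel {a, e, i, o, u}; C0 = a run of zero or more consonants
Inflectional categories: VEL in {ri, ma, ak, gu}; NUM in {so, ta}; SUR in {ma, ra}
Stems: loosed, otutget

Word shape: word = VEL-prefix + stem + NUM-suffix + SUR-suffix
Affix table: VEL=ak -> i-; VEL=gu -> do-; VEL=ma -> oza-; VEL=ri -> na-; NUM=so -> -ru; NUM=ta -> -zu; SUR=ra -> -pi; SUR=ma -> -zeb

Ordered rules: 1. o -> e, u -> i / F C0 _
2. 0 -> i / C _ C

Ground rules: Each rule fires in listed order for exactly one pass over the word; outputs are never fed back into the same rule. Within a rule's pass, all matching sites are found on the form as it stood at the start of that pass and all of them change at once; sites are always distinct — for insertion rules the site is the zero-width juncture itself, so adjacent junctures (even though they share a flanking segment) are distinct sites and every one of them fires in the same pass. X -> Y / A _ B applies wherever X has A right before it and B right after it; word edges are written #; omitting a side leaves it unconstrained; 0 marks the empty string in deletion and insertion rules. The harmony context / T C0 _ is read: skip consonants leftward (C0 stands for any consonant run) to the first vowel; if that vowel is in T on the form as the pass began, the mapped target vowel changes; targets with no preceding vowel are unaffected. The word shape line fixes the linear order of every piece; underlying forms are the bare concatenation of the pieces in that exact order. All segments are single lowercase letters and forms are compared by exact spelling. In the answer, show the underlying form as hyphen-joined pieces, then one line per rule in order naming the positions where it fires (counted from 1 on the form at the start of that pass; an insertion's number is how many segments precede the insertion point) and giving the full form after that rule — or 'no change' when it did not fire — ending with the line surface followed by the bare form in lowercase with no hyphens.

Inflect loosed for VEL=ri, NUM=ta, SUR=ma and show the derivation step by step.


underlying: na-loosed-zu-zeb
1. o -> e, u -> i / F C0 _: fires at position(s) 10: naloosedzizeb
2. 0 -> i / C _ C: inserts after position(s) 8: naloosedizizeb
surface: naloosedizizeb


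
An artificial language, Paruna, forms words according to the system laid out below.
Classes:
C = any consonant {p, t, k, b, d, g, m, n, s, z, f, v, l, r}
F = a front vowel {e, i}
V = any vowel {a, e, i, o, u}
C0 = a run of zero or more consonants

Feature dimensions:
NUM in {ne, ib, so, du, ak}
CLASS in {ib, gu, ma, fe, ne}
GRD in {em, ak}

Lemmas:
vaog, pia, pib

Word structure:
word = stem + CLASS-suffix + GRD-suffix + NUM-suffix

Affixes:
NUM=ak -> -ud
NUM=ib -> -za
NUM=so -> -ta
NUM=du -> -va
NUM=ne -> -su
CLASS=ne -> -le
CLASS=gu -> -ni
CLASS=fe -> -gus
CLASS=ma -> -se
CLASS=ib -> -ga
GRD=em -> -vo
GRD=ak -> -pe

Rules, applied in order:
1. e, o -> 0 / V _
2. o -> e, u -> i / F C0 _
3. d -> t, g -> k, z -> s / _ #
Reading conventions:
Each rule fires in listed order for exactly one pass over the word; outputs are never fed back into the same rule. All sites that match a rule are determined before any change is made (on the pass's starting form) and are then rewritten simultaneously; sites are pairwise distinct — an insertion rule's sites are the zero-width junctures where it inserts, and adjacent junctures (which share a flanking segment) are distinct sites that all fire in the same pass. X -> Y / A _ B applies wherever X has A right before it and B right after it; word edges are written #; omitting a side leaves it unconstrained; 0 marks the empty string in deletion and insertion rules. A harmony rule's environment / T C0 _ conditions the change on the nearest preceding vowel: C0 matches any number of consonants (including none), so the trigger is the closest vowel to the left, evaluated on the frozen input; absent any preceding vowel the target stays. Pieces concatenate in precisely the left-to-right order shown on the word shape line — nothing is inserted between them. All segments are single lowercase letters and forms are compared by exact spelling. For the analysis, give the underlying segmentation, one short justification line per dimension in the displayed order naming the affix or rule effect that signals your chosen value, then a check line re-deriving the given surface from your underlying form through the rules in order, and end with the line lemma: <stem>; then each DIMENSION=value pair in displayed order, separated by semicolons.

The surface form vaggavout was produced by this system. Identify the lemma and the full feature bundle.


underlying: vaog-ga-vo-ud
NUM=ak - signalled by the affix -ud
CLASS=ib - signalled by the affix -ga
GRD=em - signalled by the affix -vo
check: vaoggavoud -> vaggavoud -> vaggavoud -> vaggavout
lemma: vaog; NUM=ak; CLASS=ib; GRD=em


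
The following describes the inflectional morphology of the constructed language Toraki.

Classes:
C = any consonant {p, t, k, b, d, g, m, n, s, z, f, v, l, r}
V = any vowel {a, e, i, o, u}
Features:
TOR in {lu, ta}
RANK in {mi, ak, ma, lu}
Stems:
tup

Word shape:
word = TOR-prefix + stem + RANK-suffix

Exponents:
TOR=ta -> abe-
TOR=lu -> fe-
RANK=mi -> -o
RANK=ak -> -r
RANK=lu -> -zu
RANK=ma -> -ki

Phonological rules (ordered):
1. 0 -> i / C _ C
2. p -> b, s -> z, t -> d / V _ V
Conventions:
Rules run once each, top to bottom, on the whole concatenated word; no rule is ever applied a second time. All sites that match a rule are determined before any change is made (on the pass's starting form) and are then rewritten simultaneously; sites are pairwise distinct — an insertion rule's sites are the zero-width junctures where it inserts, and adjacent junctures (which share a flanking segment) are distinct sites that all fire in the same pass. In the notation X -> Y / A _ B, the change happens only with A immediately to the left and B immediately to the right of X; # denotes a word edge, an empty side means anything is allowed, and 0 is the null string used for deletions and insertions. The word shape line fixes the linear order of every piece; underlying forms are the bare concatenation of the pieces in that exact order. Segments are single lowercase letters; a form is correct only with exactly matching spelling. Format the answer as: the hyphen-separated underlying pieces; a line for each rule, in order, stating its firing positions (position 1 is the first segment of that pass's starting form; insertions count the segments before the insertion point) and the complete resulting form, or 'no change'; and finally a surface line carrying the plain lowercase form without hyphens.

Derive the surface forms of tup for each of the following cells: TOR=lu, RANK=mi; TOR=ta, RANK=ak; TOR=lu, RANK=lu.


cell TOR=lu, RANK=mi:
underlying: fe-tup-o
1. 0 -> i / C _ C: no change
2. p -> b, s -> z, t -> d / V _ V: fires at position(s) 3, 5: fedubo
surface: fedubo

cell TOR=ta, RANK=ak:
underlying: abe-tup-r
1. 0 -> i / C _ C: inserts after position(s) 6: abetupir
2. p -> b, s -> z, t -> d / V _ V: fires at position(s) 4, 6: abedubir
surface: abedubir

cell TOR=lu, RANK=lu:
underlying: fe-tup-zu
1. 0 -> i / C _ C: inserts after position(s) 5: fetupizu
2. p -> b, s -> z, t -> d / V _ V: fires at position(s) 3, 5: fedubizu
surface: fedubizu


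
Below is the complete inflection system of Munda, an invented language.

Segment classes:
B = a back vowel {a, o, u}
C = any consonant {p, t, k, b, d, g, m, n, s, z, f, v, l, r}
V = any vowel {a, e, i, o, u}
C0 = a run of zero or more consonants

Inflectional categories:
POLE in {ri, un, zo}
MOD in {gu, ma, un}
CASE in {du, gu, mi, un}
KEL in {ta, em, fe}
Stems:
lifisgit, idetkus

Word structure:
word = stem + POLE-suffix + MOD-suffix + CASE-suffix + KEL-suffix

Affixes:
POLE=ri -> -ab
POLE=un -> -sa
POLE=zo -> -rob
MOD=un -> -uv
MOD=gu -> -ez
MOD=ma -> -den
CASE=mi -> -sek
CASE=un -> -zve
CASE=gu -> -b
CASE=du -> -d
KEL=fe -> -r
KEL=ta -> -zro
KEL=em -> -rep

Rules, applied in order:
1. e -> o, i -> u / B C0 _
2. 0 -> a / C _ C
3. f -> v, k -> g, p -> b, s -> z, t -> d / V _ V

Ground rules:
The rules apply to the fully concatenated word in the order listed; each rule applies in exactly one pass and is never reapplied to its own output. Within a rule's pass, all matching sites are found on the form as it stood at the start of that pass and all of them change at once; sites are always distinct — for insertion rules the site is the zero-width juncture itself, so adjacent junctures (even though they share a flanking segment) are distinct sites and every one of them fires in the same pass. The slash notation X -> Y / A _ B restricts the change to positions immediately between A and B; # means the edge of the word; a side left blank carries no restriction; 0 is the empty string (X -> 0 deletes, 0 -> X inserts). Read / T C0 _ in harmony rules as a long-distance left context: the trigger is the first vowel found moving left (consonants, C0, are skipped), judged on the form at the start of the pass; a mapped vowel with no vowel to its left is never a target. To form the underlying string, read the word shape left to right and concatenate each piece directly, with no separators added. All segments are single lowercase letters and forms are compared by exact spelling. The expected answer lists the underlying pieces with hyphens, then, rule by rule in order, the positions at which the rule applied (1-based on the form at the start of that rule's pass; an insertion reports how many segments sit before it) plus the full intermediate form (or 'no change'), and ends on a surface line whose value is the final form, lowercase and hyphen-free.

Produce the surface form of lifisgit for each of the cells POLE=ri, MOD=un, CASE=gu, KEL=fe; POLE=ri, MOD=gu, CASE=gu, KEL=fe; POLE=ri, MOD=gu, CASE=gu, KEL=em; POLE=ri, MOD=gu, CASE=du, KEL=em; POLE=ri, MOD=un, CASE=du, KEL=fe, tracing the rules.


cell POLE=ri, MOD=un, CASE=gu, KEL=fe:
underlying: lifisgit-ab-uv-b-r
1. e -> o, i -> u / B C0 _: no change
2. 0 -> a / C _ C: inserts after position(s) 5, 12, 13: lifisagitabuvabar
3. f -> v, k -> g, p -> b, s -> z, t -> d / V _ V: fires at position(s) 3, 5, 9: livizagidabuvabar
surface: livizagidabuvabar

cell POLE=ri, MOD=gu, CASE=gu, KEL=fe:
underlying: lifisgit-ab-ez-b-r
1. e -> o, i -> u / B C0 _: fires at position(s) 11: lifisgitabozbr
2. 0 -> a / C _ C: inserts after position(s) 5, 12, 13: lifisagitabozabar
3. f -> v, k -> g, p -> b, s -> z, t -> d / V _ V: fires at position(s) 3, 5, 9: livizagidabozabar
surface: livizagidabozabar

cell POLE=ri, MOD=gu, CASE=gu, KEL=em:
underlying: lifisgit-ab-ez-b-rep
1. e -> o, i -> u / B C0 _: fires at position(s) 11: lifisgitabozbrep
2. 0 -> a / C _ C: inserts after position(s) 5, 12, 13: lifisagitabozabarep
3. f -> v, k -> g, p -> b, s -> z, t -> d / V _ V: fires at position(s) 3, 5, 9: livizagidabozabarep
surface: livizagidabozabarep

cell POLE=ri, MOD=gu, CASE=du, KEL=em:
underlying: lifisgit-ab-ez-d-rep
1. e -> o, i -> u / B C0 _: fires at position(s) 11: lifisgitabozdrep
2. 0 -> a / C _ C: inserts after position(s) 5, 12, 13: lifisagitabozadarep
3. f -> v, k -> g, p -> b, s -> z, t -> d / V _ V: fires at position(s) 3, 5, 9: livizagidabozadarep
surface: livizagidabozadarep

cell POLE=ri, MOD=un, CASE=du, KEL=fe:
underlying: lifisgit-ab-uv-d-r
1. e -> o, i -> u / B C0 _: no change
2. 0 -> a / C _ C: inserts after position(s) 5, 12, 13: lifisagitabuvadar
3. f -> v, k -> g, p -> b, s -> z, t -> d / V _ V: fires at position(s) 3, 5, 9: livizagidabuvadar
surface: livizagidabuvadar


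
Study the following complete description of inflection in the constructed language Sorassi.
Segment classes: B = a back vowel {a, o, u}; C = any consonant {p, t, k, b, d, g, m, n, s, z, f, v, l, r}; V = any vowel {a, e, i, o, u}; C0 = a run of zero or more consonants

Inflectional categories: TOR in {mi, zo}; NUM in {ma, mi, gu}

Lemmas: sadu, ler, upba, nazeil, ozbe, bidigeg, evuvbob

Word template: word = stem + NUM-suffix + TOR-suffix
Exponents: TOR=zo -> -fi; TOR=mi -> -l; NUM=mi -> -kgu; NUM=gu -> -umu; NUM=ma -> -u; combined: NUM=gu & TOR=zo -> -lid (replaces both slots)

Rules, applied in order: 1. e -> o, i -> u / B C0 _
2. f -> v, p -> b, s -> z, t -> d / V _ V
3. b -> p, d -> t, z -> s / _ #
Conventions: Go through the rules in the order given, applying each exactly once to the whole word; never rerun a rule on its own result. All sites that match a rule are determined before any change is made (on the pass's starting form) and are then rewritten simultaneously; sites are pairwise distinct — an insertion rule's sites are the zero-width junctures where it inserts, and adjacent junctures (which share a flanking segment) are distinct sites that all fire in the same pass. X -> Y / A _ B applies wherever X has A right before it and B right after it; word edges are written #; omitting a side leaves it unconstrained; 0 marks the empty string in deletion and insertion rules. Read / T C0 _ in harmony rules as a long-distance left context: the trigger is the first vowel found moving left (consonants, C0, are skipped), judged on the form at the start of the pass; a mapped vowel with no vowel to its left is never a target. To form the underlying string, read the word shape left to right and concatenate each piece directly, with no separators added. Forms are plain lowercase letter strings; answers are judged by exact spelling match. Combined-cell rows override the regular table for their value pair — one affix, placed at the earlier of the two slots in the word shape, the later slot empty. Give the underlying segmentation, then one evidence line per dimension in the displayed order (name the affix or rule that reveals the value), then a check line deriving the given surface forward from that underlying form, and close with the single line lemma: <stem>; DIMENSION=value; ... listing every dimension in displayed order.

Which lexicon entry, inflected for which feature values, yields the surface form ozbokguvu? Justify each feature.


underlying: ozbe-kgu-fi
TOR=zo - signalled by the affix -fi
NUM=mi - signalled by the affix -kgu
check: ozbekgufi -> ozbokgufu -> ozbokguvu -> ozbokguvu
lemma: ozbe; TOR=zo; NUM=mi


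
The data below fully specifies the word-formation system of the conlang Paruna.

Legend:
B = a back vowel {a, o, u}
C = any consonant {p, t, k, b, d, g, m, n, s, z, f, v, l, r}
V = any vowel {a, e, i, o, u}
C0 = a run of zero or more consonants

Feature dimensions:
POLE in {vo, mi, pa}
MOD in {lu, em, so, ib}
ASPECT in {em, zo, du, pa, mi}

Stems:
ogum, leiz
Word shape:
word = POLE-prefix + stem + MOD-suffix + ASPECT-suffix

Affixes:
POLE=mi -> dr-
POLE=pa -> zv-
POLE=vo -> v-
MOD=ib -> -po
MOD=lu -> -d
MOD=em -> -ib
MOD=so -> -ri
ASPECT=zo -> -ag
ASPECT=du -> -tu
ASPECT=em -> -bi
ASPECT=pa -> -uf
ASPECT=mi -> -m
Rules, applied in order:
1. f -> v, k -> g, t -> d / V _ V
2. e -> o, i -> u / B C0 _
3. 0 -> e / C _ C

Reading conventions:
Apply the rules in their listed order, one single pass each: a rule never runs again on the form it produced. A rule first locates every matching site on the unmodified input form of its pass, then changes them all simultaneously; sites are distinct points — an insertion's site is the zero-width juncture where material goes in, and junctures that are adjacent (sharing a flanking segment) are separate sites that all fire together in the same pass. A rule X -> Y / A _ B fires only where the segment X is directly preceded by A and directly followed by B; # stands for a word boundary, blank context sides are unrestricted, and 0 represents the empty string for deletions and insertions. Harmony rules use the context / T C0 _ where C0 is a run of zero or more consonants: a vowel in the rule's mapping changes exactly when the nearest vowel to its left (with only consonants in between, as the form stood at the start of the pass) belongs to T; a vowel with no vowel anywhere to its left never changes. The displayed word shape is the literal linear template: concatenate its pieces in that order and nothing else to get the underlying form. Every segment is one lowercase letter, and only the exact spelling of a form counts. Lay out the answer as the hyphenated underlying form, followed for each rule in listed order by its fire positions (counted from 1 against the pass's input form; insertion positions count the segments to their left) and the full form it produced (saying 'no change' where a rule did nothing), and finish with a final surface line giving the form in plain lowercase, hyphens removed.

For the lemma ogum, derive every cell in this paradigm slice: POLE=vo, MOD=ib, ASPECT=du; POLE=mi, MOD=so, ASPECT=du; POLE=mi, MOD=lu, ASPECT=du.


cell POLE=vo, MOD=ib, ASPECT=du:
underlying: v-ogum-po-tu
1. f -> v, k -> g, t -> d / V _ V: fires at position(s) 8: vogumpodu
2. e -> o, i -> u / B C0 _: no change
3. 0 -> e / C _ C: inserts after position(s) 5: vogumepodu
surface: vogumepodu

cell POLE=mi, MOD=so, ASPECT=du:
underlying: dr-ogum-ri-tu
1. f -> v, k -> g, t -> d / V _ V: fires at position(s) 9: drogumridu
2. e -> o, i -> u / B C0 _: fires at position(s) 8: drogumrudu
3. 0 -> e / C _ C: inserts after position(s) 1, 6: derogumerudu
surface: derogumerudu

cell POLE=mi, MOD=lu, ASPECT=du:
underlying: dr-ogum-d-tu
1. f -> v, k -> g, t -> d / V _ V: no change
2. e -> o, i -> u / B C0 _: no change
3. 0 -> e / C _ C: inserts after position(s) 1, 6, 7: derogumedetu
surface: derogumedetu


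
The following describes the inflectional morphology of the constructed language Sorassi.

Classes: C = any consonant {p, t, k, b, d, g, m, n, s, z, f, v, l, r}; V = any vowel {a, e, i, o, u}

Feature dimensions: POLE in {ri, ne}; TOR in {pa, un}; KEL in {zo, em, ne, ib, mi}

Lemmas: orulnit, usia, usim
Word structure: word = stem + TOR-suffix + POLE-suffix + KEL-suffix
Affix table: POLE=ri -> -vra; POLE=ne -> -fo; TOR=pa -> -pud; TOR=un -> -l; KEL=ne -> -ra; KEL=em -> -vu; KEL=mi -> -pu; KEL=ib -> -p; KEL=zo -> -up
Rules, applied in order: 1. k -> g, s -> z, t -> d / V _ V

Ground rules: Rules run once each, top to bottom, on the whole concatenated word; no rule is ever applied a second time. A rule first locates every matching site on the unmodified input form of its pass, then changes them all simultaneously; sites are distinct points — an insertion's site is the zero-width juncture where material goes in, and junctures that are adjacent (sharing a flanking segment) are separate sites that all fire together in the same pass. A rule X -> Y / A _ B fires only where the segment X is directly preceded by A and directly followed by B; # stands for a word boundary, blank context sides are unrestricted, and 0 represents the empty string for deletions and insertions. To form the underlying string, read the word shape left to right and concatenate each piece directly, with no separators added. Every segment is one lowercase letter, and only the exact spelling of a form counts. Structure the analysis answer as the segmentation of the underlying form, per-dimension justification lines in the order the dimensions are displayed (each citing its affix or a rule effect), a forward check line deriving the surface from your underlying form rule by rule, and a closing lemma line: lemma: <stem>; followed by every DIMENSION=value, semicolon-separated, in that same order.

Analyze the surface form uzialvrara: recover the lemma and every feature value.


underlying: usia-l-vra-ra
POLE=ri - signalled by the affix -vra
TOR=un - signalled by the affix -l
KEL=ne - signalled by the affix -ra
check: usialvrara -> uzialvrara
lemma: usia; POLE=ri; TOR=un; KEL=ne


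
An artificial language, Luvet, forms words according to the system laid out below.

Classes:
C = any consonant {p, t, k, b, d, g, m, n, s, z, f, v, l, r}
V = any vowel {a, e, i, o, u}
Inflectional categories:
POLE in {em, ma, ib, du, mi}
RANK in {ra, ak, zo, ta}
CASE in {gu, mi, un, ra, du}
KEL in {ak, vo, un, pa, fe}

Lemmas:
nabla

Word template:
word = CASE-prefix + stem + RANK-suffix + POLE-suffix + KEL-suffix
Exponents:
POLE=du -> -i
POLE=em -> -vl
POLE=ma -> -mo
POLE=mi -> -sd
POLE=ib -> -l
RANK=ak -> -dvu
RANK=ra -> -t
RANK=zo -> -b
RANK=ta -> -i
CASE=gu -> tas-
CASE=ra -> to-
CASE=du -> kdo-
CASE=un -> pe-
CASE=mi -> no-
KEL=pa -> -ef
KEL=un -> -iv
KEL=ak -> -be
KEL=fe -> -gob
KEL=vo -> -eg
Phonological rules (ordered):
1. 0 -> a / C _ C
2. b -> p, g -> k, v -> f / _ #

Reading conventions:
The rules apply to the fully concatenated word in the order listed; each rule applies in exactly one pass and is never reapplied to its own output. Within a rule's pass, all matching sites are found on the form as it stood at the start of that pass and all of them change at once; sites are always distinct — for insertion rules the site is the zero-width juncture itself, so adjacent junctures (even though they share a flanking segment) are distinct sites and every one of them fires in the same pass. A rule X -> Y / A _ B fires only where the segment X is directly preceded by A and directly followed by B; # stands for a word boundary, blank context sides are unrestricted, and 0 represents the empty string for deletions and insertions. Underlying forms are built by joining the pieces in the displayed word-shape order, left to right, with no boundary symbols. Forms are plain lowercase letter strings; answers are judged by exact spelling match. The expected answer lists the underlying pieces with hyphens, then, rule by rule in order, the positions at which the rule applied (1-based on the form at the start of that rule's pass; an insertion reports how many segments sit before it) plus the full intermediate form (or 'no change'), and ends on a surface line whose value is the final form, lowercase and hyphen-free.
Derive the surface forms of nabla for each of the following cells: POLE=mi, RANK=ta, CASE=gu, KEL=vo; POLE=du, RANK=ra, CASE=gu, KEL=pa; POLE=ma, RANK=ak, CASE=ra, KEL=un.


cell POLE=mi, RANK=ta, CASE=gu, KEL=vo:
underlying: tas-nabla-i-sd-eg
1. 0 -> a / C _ C: inserts after position(s) 3, 6, 10: tasanabalaisadeg
2. b -> p, g -> k, v -> f / _ #: fires at position(s) 16: tasanabalaisadek
surface: tasanabalaisadek

cell POLE=du, RANK=ra, CASE=gu, KEL=pa:
underlying: tas-nabla-t-i-ef
1. 0 -> a / C _ C: inserts after position(s) 3, 6: tasanabalatief
2. b -> p, g -> k, v -> f / _ #: no change
surface: tasanabalatief

cell POLE=ma, RANK=ak, CASE=ra, KEL=un:
underlying: to-nabla-dvu-mo-iv
1. 0 -> a / C _ C: inserts after position(s) 5, 8: tonabaladavumoiv
2. b -> p, g -> k, v -> f / _ #: fires at position(s) 16: tonabaladavumoif
surface: tonabaladavumoif


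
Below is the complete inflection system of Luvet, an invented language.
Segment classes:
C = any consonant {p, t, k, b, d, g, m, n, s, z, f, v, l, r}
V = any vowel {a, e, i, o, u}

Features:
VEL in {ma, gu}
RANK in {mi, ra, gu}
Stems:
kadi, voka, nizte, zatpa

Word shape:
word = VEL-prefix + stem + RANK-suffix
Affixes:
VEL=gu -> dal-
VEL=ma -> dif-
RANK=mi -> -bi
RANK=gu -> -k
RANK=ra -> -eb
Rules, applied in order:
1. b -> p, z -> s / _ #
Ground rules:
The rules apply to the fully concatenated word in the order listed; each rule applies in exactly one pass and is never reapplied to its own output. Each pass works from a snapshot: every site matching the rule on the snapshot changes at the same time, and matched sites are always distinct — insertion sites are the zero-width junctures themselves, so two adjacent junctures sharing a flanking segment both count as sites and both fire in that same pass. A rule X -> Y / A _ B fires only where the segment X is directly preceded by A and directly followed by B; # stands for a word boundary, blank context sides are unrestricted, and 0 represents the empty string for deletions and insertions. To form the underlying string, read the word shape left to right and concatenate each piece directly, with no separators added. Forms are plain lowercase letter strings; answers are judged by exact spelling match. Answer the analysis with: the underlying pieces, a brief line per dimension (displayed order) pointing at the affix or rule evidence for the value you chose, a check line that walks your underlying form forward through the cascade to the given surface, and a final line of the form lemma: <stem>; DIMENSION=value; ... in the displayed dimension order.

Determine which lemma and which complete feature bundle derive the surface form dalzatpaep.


underlying: dal-zatpa-eb
VEL=gu - signalled by the affix dal-
RANK=ra - signalled by the affix -eb
check: dalzatpaeb -> dalzatpaep
lemma: zatpa; VEL=gu; RANK=ra


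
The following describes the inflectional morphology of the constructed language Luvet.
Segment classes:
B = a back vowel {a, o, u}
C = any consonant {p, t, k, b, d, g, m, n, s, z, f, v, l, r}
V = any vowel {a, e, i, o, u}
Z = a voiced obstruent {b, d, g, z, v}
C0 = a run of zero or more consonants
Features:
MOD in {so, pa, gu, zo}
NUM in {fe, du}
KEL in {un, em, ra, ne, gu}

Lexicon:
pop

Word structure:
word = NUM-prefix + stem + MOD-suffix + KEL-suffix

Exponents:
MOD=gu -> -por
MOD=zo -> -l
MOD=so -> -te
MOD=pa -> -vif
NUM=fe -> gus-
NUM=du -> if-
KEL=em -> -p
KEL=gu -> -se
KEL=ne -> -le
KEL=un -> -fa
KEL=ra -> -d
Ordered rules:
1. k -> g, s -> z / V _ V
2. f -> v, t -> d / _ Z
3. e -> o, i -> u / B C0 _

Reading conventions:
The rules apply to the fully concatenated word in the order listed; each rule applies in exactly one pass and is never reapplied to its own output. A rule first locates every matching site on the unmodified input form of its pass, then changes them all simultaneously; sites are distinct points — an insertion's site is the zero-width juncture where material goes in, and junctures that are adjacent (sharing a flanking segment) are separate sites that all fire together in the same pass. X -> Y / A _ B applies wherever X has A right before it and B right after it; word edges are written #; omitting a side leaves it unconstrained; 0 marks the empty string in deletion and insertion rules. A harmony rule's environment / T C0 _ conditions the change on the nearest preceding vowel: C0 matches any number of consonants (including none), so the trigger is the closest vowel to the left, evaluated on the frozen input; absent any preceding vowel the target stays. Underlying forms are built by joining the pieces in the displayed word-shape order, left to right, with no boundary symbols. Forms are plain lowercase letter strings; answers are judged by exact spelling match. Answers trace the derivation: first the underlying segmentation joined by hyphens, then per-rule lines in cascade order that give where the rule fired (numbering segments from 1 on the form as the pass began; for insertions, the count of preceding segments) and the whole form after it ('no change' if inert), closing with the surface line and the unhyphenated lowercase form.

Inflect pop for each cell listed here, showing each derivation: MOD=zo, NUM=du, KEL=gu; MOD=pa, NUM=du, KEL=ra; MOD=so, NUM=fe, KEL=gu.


cell MOD=zo, NUM=du, KEL=gu:
underlying: if-pop-l-se
1. k -> g, s -> z / V _ V: no change
2. f -> v, t -> d / _ Z: no change
3. e -> o, i -> u / B C0 _: fires at position(s) 8: ifpoplso
surface: ifpoplso

cell MOD=pa, NUM=du, KEL=ra:
underlying: if-pop-vif-d
1. k -> g, s -> z / V _ V: no change
2. f -> v, t -> d / _ Z: fires at position(s) 8: ifpopvivd
3. e -> o, i -> u / B C0 _: fires at position(s) 7: ifpopvuvd
surface: ifpopvuvd

cell MOD=so, NUM=fe, KEL=gu:
underlying: gus-pop-te-se
1. k -> g, s -> z / V _ V: fires at position(s) 9: guspopteze
2. f -> v, t -> d / _ Z: no change
3. e -> o, i -> u / B C0 _: fires at position(s) 8: guspoptoze
surface: guspoptoze


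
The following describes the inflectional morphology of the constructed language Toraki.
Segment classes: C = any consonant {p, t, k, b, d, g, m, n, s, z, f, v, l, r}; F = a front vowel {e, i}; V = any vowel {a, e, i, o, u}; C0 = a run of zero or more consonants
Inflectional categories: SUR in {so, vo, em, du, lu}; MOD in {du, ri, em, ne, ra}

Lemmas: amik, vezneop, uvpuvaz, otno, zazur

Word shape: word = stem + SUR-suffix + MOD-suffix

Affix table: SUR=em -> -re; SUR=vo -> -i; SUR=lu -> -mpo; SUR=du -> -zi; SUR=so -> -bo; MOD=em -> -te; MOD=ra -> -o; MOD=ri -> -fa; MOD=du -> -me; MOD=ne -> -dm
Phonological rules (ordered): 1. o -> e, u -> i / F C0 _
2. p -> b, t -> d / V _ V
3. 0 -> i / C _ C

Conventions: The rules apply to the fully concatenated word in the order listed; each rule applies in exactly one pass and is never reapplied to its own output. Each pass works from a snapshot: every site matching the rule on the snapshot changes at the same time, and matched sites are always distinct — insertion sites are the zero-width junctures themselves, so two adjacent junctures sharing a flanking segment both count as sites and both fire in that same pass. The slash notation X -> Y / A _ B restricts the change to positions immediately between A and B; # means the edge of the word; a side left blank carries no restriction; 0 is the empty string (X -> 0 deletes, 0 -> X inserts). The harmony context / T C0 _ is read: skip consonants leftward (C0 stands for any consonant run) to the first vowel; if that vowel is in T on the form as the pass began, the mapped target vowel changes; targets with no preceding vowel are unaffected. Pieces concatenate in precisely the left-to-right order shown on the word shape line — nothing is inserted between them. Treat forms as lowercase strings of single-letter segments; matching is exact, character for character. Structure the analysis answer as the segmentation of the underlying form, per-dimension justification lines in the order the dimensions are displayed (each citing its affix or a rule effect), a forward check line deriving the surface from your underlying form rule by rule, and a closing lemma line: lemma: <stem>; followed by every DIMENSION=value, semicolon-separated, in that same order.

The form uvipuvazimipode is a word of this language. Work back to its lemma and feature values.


underlying: uvpuvaz-mpo-te
SUR=lu - signalled by the affix -mpo
MOD=em - signalled by the affix -te
check: uvpuvazmpote -> uvpuvazmpote -> uvpuvazmpode -> uvipuvazimipode
lemma: uvpuvaz; SUR=lu; MOD=em


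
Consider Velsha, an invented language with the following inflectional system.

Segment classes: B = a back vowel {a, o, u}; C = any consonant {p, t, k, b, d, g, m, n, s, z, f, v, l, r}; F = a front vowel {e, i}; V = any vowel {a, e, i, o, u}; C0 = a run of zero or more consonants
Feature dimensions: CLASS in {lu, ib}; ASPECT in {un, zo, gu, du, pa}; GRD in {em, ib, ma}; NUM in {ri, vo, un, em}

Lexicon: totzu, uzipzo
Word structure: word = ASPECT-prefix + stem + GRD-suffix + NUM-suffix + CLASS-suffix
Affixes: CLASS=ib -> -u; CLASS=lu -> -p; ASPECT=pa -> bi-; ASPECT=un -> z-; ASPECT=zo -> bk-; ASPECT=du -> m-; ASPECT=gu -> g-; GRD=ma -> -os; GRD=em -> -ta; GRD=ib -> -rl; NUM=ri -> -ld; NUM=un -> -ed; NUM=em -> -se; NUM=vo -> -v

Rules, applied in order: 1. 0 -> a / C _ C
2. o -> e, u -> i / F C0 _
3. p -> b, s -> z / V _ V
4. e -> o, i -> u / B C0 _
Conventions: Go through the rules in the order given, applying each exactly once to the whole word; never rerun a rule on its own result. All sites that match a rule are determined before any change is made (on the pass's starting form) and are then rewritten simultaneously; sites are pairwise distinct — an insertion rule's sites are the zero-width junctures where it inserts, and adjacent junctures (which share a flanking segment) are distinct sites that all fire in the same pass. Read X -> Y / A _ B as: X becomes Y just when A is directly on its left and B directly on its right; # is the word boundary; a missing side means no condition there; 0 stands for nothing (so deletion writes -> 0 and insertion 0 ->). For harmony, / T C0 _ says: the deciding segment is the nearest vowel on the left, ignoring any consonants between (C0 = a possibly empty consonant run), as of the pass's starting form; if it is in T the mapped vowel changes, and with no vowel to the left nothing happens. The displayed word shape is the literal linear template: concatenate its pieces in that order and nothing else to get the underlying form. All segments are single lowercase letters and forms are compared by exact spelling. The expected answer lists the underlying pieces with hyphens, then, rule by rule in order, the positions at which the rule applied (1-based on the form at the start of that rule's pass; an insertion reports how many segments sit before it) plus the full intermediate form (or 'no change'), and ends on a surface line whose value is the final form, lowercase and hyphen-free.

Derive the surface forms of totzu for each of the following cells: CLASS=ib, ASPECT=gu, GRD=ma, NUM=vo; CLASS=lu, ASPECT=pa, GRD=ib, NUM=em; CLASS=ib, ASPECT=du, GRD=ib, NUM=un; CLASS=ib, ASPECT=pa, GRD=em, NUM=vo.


cell CLASS=ib, ASPECT=gu, GRD=ma, NUM=vo:
underlying: g-totzu-os-v-u
1. 0 -> a / C _ C: inserts after position(s) 1, 4, 8: gatotazuosavu
2. o -> e, u -> i / F C0 _: no change
3. p -> b, s -> z / V _ V: fires at position(s) 10: gatotazuozavu
4. e -> o, i -> u / B C0 _: no change
surface: gatotazuozavu

cell CLASS=lu, ASPECT=pa, GRD=ib, NUM=em:
underlying: bi-totzu-rl-se-p
1. 0 -> a / C _ C: inserts after position(s) 5, 8, 9: bitotazuralasep
2. o -> e, u -> i / F C0 _: fires at position(s) 4: bitetazuralasep
3. p -> b, s -> z / V _ V: fires at position(s) 13: bitetazuralazep
4. e -> o, i -> u / B C0 _: fires at position(s) 14: bitetazuralazop
surface: bitetazuralazop

cell CLASS=ib, ASPECT=du, GRD=ib, NUM=un:
underlying: m-totzu-rl-ed-u
1. 0 -> a / C _ C: inserts after position(s) 1, 4, 7: matotazuraledu
2. o -> e, u -> i / F C0 _: fires at position(s) 14: matotazuraledi
3. p -> b, s -> z / V _ V: no change
4. e -> o, i -> u / B C0 _: fires at position(s) 12: matotazuralodi
surface: matotazuralodi

cell CLASS=ib, ASPECT=pa, GRD=em, NUM=vo:
underlying: bi-totzu-ta-v-u
1. 0 -> a / C _ C: inserts after position(s) 5: bitotazutavu
2. o -> e, u -> i / F C0 _: fires at position(s) 4: bitetazutavu
3. p -> b, s -> z / V _ V: no change
4. e -> o, i -> u / B C0 _: no change
surface: bitetazutavu


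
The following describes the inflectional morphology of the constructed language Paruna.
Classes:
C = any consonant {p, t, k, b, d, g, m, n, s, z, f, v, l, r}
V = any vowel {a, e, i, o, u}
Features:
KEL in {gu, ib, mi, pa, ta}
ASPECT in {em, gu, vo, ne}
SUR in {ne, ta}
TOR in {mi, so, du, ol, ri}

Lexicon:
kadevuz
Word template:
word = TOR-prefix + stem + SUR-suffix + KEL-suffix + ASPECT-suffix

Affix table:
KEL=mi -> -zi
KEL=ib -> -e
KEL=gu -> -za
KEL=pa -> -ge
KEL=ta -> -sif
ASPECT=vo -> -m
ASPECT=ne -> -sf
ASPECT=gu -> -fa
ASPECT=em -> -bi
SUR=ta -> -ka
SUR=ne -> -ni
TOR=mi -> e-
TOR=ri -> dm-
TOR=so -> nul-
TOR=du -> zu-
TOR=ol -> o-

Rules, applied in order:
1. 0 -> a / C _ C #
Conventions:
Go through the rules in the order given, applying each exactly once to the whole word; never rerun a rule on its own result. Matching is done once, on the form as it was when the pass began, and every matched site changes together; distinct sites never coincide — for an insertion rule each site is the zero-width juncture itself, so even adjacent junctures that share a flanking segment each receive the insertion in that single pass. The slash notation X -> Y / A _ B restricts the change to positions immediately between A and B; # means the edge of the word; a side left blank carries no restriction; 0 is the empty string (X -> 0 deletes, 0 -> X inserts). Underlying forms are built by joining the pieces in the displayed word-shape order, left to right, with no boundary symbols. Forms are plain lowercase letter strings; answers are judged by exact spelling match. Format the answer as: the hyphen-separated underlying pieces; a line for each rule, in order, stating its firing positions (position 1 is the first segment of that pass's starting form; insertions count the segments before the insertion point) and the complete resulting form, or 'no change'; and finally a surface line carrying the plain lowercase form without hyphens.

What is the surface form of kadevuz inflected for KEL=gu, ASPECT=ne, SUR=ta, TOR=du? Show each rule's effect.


underlying: zu-kadevuz-ka-za-sf
1. 0 -> a / C _ C #: inserts after position(s) 14: zukadevuzkazasaf
surface: zukadevuzkazasaf


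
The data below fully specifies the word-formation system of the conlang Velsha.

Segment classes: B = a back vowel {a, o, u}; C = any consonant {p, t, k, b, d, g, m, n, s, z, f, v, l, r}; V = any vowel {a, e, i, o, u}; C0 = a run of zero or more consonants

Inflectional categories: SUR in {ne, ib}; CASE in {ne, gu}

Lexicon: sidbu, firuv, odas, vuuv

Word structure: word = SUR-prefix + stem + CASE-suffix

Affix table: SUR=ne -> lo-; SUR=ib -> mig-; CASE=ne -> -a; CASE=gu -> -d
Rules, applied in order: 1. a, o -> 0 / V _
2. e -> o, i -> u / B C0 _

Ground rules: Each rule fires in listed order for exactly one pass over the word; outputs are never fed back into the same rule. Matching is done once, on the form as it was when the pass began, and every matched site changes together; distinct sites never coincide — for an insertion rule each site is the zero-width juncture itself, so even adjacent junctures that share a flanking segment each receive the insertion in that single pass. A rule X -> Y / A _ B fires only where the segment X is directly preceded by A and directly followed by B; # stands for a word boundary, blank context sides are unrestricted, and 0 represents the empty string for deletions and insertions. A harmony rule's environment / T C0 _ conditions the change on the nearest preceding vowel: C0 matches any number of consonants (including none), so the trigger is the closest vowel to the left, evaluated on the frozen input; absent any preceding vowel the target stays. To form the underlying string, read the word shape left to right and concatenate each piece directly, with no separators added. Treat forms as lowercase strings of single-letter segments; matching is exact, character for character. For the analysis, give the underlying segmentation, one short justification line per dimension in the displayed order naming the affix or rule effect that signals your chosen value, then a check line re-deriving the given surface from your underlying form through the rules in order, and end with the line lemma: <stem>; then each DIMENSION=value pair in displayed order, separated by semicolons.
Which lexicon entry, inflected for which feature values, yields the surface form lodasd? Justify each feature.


underlying: lo-odas-d
SUR=ne - signalled by the affix lo-
CASE=gu - signalled by the affix -d
check: loodasd -> lodasd -> lodasd
lemma: odas; SUR=ne; CASE=gu


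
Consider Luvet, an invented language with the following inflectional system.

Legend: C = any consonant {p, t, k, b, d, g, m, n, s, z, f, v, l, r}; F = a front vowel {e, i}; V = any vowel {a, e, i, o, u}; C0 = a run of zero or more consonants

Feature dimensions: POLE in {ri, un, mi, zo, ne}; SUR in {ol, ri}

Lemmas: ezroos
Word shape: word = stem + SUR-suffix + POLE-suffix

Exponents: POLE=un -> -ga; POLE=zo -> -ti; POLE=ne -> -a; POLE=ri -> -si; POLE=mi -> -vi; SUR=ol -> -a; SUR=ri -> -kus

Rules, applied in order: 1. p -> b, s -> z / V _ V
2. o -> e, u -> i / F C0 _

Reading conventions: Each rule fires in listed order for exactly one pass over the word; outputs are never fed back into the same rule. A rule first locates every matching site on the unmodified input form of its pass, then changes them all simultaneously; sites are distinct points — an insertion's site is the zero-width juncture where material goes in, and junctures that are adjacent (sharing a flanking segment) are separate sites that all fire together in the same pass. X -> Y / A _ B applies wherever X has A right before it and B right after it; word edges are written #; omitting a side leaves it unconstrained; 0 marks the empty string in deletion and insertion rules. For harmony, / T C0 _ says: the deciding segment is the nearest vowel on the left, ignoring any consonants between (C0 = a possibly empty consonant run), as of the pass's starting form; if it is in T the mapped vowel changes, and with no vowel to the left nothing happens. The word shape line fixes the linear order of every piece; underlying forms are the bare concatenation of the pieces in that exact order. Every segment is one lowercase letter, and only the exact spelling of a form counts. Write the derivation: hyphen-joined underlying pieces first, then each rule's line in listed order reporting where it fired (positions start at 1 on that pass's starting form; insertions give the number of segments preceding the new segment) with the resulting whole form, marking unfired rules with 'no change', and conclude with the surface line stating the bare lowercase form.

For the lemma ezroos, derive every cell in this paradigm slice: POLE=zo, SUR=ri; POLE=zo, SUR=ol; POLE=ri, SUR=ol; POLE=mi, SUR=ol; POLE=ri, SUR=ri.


cell POLE=zo, SUR=ri:
underlying: ezroos-kus-ti
1. p -> b, s -> z / V _ V: no change
2. o -> e, u -> i / F C0 _: fires at position(s) 4: ezreoskusti
surface: ezreoskusti

cell POLE=zo, SUR=ol:
underlying: ezroos-a-ti
1. p -> b, s -> z / V _ V: fires at position(s) 6: ezroozati
2. o -> e, u -> i / F C0 _: fires at position(s) 4: ezreozati
surface: ezreozati

cell POLE=ri, SUR=ol:
underlying: ezroos-a-si
1. p -> b, s -> z / V _ V: fires at position(s) 6, 8: ezroozazi
2. o -> e, u -> i / F C0 _: fires at position(s) 4: ezreozazi
surface: ezreozazi

cell POLE=mi, SUR=ol:
underlying: ezroos-a-vi
1. p -> b, s -> z / V _ V: fires at position(s) 6: ezroozavi
2. o -> e, u -> i / F C0 _: fires at position(s) 4: ezreozavi
surface: ezreozavi

cell POLE=ri, SUR=ri:
underlying: ezroos-kus-si
1. p -> b, s -> z / V _ V: no change
2. o -> e, u -> i / F C0 _: fires at position(s) 4: ezreoskussi
surface: ezreoskussi
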